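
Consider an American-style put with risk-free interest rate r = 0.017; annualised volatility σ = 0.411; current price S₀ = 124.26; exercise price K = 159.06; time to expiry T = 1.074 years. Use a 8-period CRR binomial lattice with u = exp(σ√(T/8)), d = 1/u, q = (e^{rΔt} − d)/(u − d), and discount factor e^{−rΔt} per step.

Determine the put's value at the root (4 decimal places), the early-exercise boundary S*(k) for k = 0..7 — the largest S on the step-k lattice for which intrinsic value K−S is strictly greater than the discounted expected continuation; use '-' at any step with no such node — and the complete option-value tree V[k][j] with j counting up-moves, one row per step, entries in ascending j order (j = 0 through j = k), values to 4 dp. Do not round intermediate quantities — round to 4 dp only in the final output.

price = 43.5194
boundary = - - - 79.0913 91.9453 79.0913 91.9453 106.8884
tree:
43.5194
55.0637 30.7120
67.4768 41.3325 18.8840
79.9687 53.7172 27.5667 9.1840
91.0257 67.1147 38.8693 14.9542 2.7213
100.5369 79.9687 52.4740 23.7157 5.1461 0.0000
108.7185 91.0257 67.1147 36.2181 9.7315 0.0000 0.0000
115.7562 100.5369 79.9687 52.1716 18.4026 0.0000 0.0000 0.0000
121.8101 108.7185 91.0257 67.1147 34.8000 0.0000 0.0000 0.0000 0.0000

Δt=0.13425, u=1.16252, d=0.86020, q=0.46998, disc=e^(-rΔt)=0.99772
k=8 terminal: V=max(K-S,0) → 121.8101 108.7185 91.0257 67.1147 34.8000 0.0000 0.0000 0.0000 0.0000
k=7: j=0 S=43.3038 intr=115.7562 cont=115.3936 V=115.7562[EX]; j=1 S=58.5231 intr=100.5369 cont=100.1743 V=100.5369[EX]; j=2 S=79.0913 intr=79.9687 cont=79.6061 V=79.9687[EX]; j=3 S=106.8884 intr=52.1716 cont=51.8090 V=52.1716[EX]; j=4 S=144.4549 intr=14.6051 cont=18.4026 V=18.4026[hold]; j=5 S=195.2243 intr=0.0000 cont=0.0000 V=0.0000[hold]; j=6 S=263.8369 intr=0.0000 cont=0.0000 V=0.0000[hold]; j=7 S=356.5637 intr=0.0000 cont=0.0000 V=0.0000[hold]  S*(7)=106.8884
k=6: j=0 S=50.3415 intr=108.7185 cont=108.3559 V=108.7185[EX]; j=1 S=68.0343 intr=91.0257 cont=90.6631 V=91.0257[EX]; j=2 S=91.9453 intr=67.1147 cont=66.7521 V=67.1147[EX]; j=3 S=124.2600 intr=34.8000 cont=36.2181 V=36.2181[hold]; j=4 S=167.9318 intr=0.0000 cont=9.7315 V=9.7315[hold]; j=5 S=226.9523 intr=0.0000 cont=0.0000 V=0.0000[hold]; j=6 S=306.7159 intr=0.0000 cont=0.0000 V=0.0000[hold]  S*(6)=91.9453
k=5: j=0 S=58.5231 intr=100.5369 cont=100.1743 V=100.5369[EX]; j=1 S=79.0913 intr=79.9687 cont=79.6061 V=79.9687[EX]; j=2 S=106.8884 intr=52.1716 cont=52.4740 V=52.4740[hold]; j=3 S=144.4549 intr=14.6051 cont=23.7157 V=23.7157[hold]; j=4 S=195.2243 intr=0.0000 cont=5.1461 V=5.1461[hold]; j=5 S=263.8369 intr=0.0000 cont=0.0000 V=0.0000[hold]  S*(5)=79.0913
k=4: j=0 S=68.0343 intr=91.0257 cont=90.6631 V=91.0257[EX]; j=1 S=91.9453 intr=67.1147 cont=66.8938 V=67.1147[EX]; j=2 S=124.2600 intr=34.8000 cont=38.8693 V=38.8693[hold]; j=3 S=167.9318 intr=0.0000 cont=14.9542 V=14.9542[hold]; j=4 S=226.9523 intr=0.0000 cont=2.7213 V=2.7213[hold]  S*(4)=91.9453
k=3: j=0 S=79.0913 intr=79.9687 cont=79.6061 V=79.9687[EX]; j=1 S=106.8884 intr=52.1716 cont=53.7172 V=53.7172[hold]; j=2 S=144.4549 intr=14.6051 cont=27.5667 V=27.5667[hold]; j=3 S=195.2243 intr=0.0000 cont=9.1840 V=9.1840[hold]  S*(3)=79.0913
k=2: j=0 S=91.9453 intr=67.1147 cont=67.4768 V=67.4768[hold]; j=1 S=124.2600 intr=34.8000 cont=41.3325 V=41.3325[hold]; j=2 S=167.9318 intr=0.0000 cont=18.8840 V=18.8840[hold]  S*(2)=-
k=1: j=0 S=106.8884 intr=52.1716 cont=55.0637 V=55.0637[hold]; j=1 S=144.4549 intr=14.6051 cont=30.7120 V=30.7120[hold]  S*(1)=-
k=0: j=0 S=124.2600 intr=34.8000 cont=43.5194 V=43.5194[hold]  S*(0)=-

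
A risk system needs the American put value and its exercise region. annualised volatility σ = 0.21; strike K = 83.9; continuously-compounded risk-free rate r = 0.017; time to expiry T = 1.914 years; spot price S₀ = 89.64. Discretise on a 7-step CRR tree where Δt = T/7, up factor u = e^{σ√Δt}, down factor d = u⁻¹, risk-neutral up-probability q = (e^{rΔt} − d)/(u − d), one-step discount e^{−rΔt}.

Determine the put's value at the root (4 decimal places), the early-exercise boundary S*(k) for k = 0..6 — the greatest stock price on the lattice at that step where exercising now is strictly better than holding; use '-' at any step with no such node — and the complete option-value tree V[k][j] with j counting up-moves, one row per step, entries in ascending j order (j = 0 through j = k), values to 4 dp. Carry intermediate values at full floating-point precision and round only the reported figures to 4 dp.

price = 6.5526
boundary = - - - - 57.7754 64.4811 71.9652
tree:
6.5526
9.7631 3.3226
14.1079 5.4004 1.2235
19.6402 8.5687 2.2029 0.2310
26.1246 13.1769 3.9245 0.4583 0.0000
32.1330 19.4189 6.9011 0.9096 0.0000 0.0000
37.5166 26.1246 11.9348 1.8051 0.0000 0.0000 0.0000
42.3402 32.1330 19.4189 3.5822 0.0000 0.0000 0.0000 0.0000

Δt=0.27343, u=1.11607, d=0.89600, q=0.49375, disc=e^(-rΔt)=0.99536
k=7 terminal: V=max(K-S,0) → 42.3402 32.1330 19.4189 3.5822 0.0000 0.0000 0.0000 0.0000
k=6: j=0 S=46.3834 intr=37.5166 cont=37.1275 V=37.5166[EX]; j=1 S=57.7754 intr=26.1246 cont=25.7356 V=26.1246[EX]; j=2 S=71.9652 intr=11.9348 cont=11.5458 V=11.9348[EX]; j=3 S=89.6400 intr=0.0000 cont=1.8051 V=1.8051[hold]; j=4 S=111.6558 intr=0.0000 cont=0.0000 V=0.0000[hold]; j=5 S=139.0788 intr=0.0000 cont=0.0000 V=0.0000[hold]; j=6 S=173.2370 intr=0.0000 cont=0.0000 V=0.0000[hold]  S*(6)=71.9652
k=5: j=0 S=51.7670 intr=32.1330 cont=31.7439 V=32.1330[EX]; j=1 S=64.4811 intr=19.4189 cont=19.0298 V=19.4189[EX]; j=2 S=80.3178 intr=3.5822 cont=6.9011 V=6.9011[hold]; j=3 S=100.0441 intr=0.0000 cont=0.9096 V=0.9096[hold]; j=4 S=124.6153 intr=0.0000 cont=0.0000 V=0.0000[hold]; j=5 S=155.2211 intr=0.0000 cont=0.0000 V=0.0000[hold]  S*(5)=64.4811
k=4: j=0 S=57.7754 intr=26.1246 cont=25.7356 V=26.1246[EX]; j=1 S=71.9652 intr=11.9348 cont=13.1769 V=13.1769[hold]; j=2 S=89.6400 intr=0.0000 cont=3.9245 V=3.9245[hold]; j=3 S=111.6558 intr=0.0000 cont=0.4583 V=0.4583[hold]; j=4 S=139.0788 intr=0.0000 cont=0.0000 V=0.0000[hold]  S*(4)=57.7754
k=3: j=0 S=64.4811 intr=19.4189 cont=19.6402 V=19.6402[hold]; j=1 S=80.3178 intr=3.5822 cont=8.5687 V=8.5687[hold]; j=2 S=100.0441 intr=0.0000 cont=2.2029 V=2.2029[hold]; j=3 S=124.6153 intr=0.0000 cont=0.2310 V=0.2310[hold]  S*(3)=-
k=2: j=0 S=71.9652 intr=11.9348 cont=14.1079 V=14.1079[hold]; j=1 S=89.6400 intr=0.0000 cont=5.4004 V=5.4004[hold]; j=2 S=111.6558 intr=0.0000 cont=1.2235 V=1.2235[hold]  S*(2)=-
k=1: j=0 S=80.3178 intr=3.5822 cont=9.7631 V=9.7631[hold]; j=1 S=100.0441 intr=0.0000 cont=3.3226 V=3.3226[hold]  S*(1)=-
k=0: j=0 S=89.6400 intr=0.0000 cont=6.5526 V=6.5526[hold]  S*(0)=-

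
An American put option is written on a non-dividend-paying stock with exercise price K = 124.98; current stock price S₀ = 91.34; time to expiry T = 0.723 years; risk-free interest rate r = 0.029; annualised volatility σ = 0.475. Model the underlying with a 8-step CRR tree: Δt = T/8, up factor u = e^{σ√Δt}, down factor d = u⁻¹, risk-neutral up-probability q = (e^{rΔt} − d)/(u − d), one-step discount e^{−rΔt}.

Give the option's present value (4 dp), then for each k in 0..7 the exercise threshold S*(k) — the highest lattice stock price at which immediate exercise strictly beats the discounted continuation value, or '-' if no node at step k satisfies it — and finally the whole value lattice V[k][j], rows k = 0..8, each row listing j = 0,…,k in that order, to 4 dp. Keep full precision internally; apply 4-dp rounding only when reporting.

params: Δt=0.09037 u=1.15350 d=0.86693 q=0.47352 e^(-rΔt)=0.99738
t_8 payoffs: 95.8370 86.2037 73.3861 56.3317 33.6400 3.4475 0.0000 0.0000 0.0000
t_7: node(7,0) S=33.6164 payoff=91.3636 vs cont=91.0365 → 91.3636 [stop]  node(7,1) S=44.7283 payoff=80.2517 vs cont=79.9246 → 80.2517 [stop]  node(7,2) S=59.5133 payoff=65.4667 vs cont=65.1396 → 65.4667 [stop]  node(7,3) S=79.1854 payoff=45.7946 vs cont=45.4674 → 45.7946 [stop]  node(7,4) S=105.3602 payoff=19.6198 vs cont=19.2926 → 19.6198 [stop]  node(7,5) S=140.1872 payoff=0.0000 vs cont=1.8103 → 1.8103 [wait]  node(7,6) S=186.5262 payoff=0.0000 vs cont=0.0000 → 0.0000 [wait]  node(7,7) S=248.1826 payoff=0.0000 vs cont=0.0000 → 0.0000 [wait]  ⇒ S*(7)=105.3602
t_6: node(6,0) S=38.7763 payoff=86.2037 vs cont=85.8766 → 86.2037 [stop]  node(6,1) S=51.5939 payoff=73.3861 vs cont=73.0590 → 73.3861 [stop]  node(6,2) S=68.6483 payoff=56.3317 vs cont=56.0046 → 56.3317 [stop]  node(6,3) S=91.3400 payoff=33.6400 vs cont=33.3129 → 33.6400 [stop]  node(6,4) S=121.5325 payoff=3.4475 vs cont=11.1573 → 11.1573 [wait]  node(6,5) S=161.7052 payoff=0.0000 vs cont=0.9506 → 0.9506 [wait]  node(6,6) S=215.1570 payoff=0.0000 vs cont=0.0000 → 0.0000 [wait]  ⇒ S*(6)=91.3400
t_5: node(5,0) S=44.7283 payoff=80.2517 vs cont=79.9246 → 80.2517 [stop]  node(5,1) S=59.5133 payoff=65.4667 vs cont=65.1396 → 65.4667 [stop]  node(5,2) S=79.1854 payoff=45.7946 vs cont=45.4674 → 45.7946 [stop]  node(5,3) S=105.3602 payoff=19.6198 vs cont=22.9338 → 22.9338 [wait]  node(5,4) S=140.1872 payoff=0.0000 vs cont=6.3077 → 6.3077 [wait]  node(5,5) S=186.5262 payoff=0.0000 vs cont=0.4992 → 0.4992 [wait]  ⇒ S*(5)=79.1854
t_4: node(4,0) S=51.5939 payoff=73.3861 vs cont=73.0590 → 73.3861 [stop]  node(4,1) S=68.6483 payoff=56.3317 vs cont=56.0046 → 56.3317 [stop]  node(4,2) S=91.3400 payoff=33.6400 vs cont=34.8780 → 34.8780 [wait]  node(4,3) S=121.5325 payoff=3.4475 vs cont=15.0216 → 15.0216 [wait]  node(4,4) S=161.7052 payoff=0.0000 vs cont=3.5479 → 3.5479 [wait]  ⇒ S*(4)=68.6483
t_3: node(3,0) S=59.5133 payoff=65.4667 vs cont=65.1396 → 65.4667 [stop]  node(3,1) S=79.1854 payoff=45.7946 vs cont=46.0522 → 46.0522 [wait]  node(3,2) S=105.3602 payoff=19.6198 vs cont=25.4090 → 25.4090 [wait]  node(3,3) S=140.1872 payoff=0.0000 vs cont=9.5635 → 9.5635 [wait]  ⇒ S*(3)=59.5133
t_2: node(2,0) S=68.6483 payoff=56.3317 vs cont=56.1263 → 56.3317 [stop]  node(2,1) S=91.3400 payoff=33.6400 vs cont=36.1823 → 36.1823 [wait]  node(2,2) S=121.5325 payoff=3.4475 vs cont=17.8590 → 17.8590 [wait]  ⇒ S*(2)=68.6483
t_1: node(1,0) S=79.1854 payoff=45.7946 vs cont=46.6681 → 46.6681 [wait]  node(1,1) S=105.3602 payoff=19.6198 vs cont=27.4338 → 27.4338 [wait]  ⇒ S*(1)=-
t_0: node(0,0) S=91.3400 payoff=33.6400 vs cont=37.4620 → 37.4620 [wait]  ⇒ S*(0)=-

price = 37.4620
boundary = - - 68.6483 59.5133 68.6483 79.1854 91.3400 105.3602
tree:
37.4620
46.6681 27.4338
56.3317 36.1823 17.8590
65.4667 46.0522 25.4090 9.5635
73.3861 56.3317 34.8780 15.0216 3.5479
80.2517 65.4667 45.7946 22.9338 6.3077 0.4992
86.2037 73.3861 56.3317 33.6400 11.1573 0.9506 0.0000
91.3636 80.2517 65.4667 45.7946 19.6198 1.8103 0.0000 0.0000
95.8370 86.2037 73.3861 56.3317 33.6400 3.4475 0.0000 0.0000 0.0000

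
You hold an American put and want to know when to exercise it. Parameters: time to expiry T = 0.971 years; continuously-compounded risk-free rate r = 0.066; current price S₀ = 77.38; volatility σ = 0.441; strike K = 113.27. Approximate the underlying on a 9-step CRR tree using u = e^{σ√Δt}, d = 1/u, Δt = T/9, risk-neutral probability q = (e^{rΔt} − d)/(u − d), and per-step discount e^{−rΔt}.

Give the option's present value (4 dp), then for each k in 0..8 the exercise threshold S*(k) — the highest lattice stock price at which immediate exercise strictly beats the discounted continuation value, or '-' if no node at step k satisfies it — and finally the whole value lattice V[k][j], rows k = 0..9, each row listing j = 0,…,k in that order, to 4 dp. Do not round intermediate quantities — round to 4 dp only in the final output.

params: Δt=0.10789 u=1.15587 d=0.86515 q=0.48843 e^(-rΔt)=0.99290
t_9 payoffs: 92.2589 85.1984 75.7654 63.1625 46.3247 23.8288 0.0000 0.0000 0.0000 0.0000
t_8: node(8,0) S=24.2861 payoff=88.9839 vs cont=88.1802 → 88.9839 [stop]  node(8,1) S=32.4471 payoff=80.8229 vs cont=80.0192 → 80.8229 [stop]  node(8,2) S=43.3504 payoff=69.9196 vs cont=69.1159 → 69.9196 [stop]  node(8,3) S=57.9177 payoff=55.3523 vs cont=54.5486 → 55.3523 [stop]  node(8,4) S=77.3800 payoff=35.8900 vs cont=35.0863 → 35.8900 [stop]  node(8,5) S=103.3823 payoff=9.8877 vs cont=12.1036 → 12.1036 [wait]  node(8,6) S=138.1223 payoff=0.0000 vs cont=0.0000 → 0.0000 [wait]  node(8,7) S=184.5361 payoff=0.0000 vs cont=0.0000 → 0.0000 [wait]  node(8,8) S=246.5466 payoff=0.0000 vs cont=0.0000 → 0.0000 [wait]  ⇒ S*(8)=77.3800
t_7: node(7,0) S=28.0716 payoff=85.1984 vs cont=84.3947 → 85.1984 [stop]  node(7,1) S=37.5046 payoff=75.7654 vs cont=74.9617 → 75.7654 [stop]  node(7,2) S=50.1075 payoff=63.1625 vs cont=62.3588 → 63.1625 [stop]  node(7,3) S=66.9453 payoff=46.3247 vs cont=45.5210 → 46.3247 [stop]  node(7,4) S=89.4412 payoff=23.8288 vs cont=24.0998 → 24.0998 [wait]  node(7,5) S=119.4965 payoff=0.0000 vs cont=6.1479 → 6.1479 [wait]  node(7,6) S=159.6514 payoff=0.0000 vs cont=0.0000 → 0.0000 [wait]  node(7,7) S=213.2997 payoff=0.0000 vs cont=0.0000 → 0.0000 [wait]  ⇒ S*(7)=66.9453
t_6: node(6,0) S=32.4471 payoff=80.8229 vs cont=80.0192 → 80.8229 [stop]  node(6,1) S=43.3504 payoff=69.9196 vs cont=69.1159 → 69.9196 [stop]  node(6,2) S=57.9177 payoff=55.3523 vs cont=54.5486 → 55.3523 [stop]  node(6,3) S=77.3800 payoff=35.8900 vs cont=35.2177 → 35.8900 [stop]  node(6,4) S=103.3823 payoff=9.8877 vs cont=15.2227 → 15.2227 [wait]  node(6,5) S=138.1223 payoff=0.0000 vs cont=3.1228 → 3.1228 [wait]  node(6,6) S=184.5361 payoff=0.0000 vs cont=0.0000 → 0.0000 [wait]  ⇒ S*(6)=77.3800
t_5: node(5,0) S=37.5046 payoff=75.7654 vs cont=74.9617 → 75.7654 [stop]  node(5,1) S=50.1075 payoff=63.1625 vs cont=62.3588 → 63.1625 [stop]  node(5,2) S=66.9453 payoff=46.3247 vs cont=45.5210 → 46.3247 [stop]  node(5,3) S=89.4412 payoff=23.8288 vs cont=25.6125 → 25.6125 [wait]  node(5,4) S=119.4965 payoff=0.0000 vs cont=9.2467 → 9.2467 [wait]  node(5,5) S=159.6514 payoff=0.0000 vs cont=1.5862 → 1.5862 [wait]  ⇒ S*(5)=66.9453
t_4: node(4,0) S=43.3504 payoff=69.9196 vs cont=69.1159 → 69.9196 [stop]  node(4,1) S=57.9177 payoff=55.3523 vs cont=54.5486 → 55.3523 [stop]  node(4,2) S=77.3800 payoff=35.8900 vs cont=35.9513 → 35.9513 [wait]  node(4,3) S=103.3823 payoff=9.8877 vs cont=17.4939 → 17.4939 [wait]  node(4,4) S=138.1223 payoff=0.0000 vs cont=5.4660 → 5.4660 [wait]  ⇒ S*(4)=57.9177
t_3: node(3,0) S=50.1075 payoff=63.1625 vs cont=62.3588 → 63.1625 [stop]  node(3,1) S=66.9453 payoff=46.3247 vs cont=45.5508 → 46.3247 [stop]  node(3,2) S=89.4412 payoff=23.8288 vs cont=26.7450 → 26.7450 [wait]  node(3,3) S=119.4965 payoff=0.0000 vs cont=11.5367 → 11.5367 [wait]  ⇒ S*(3)=66.9453
t_2: node(2,0) S=57.9177 payoff=55.3523 vs cont=54.5486 → 55.3523 [stop]  node(2,1) S=77.3800 payoff=35.8900 vs cont=36.5006 → 36.5006 [wait]  node(2,2) S=103.3823 payoff=9.8877 vs cont=19.1797 → 19.1797 [wait]  ⇒ S*(2)=57.9177
t_1: node(1,0) S=66.9453 payoff=46.3247 vs cont=45.8171 → 46.3247 [stop]  node(1,1) S=89.4412 payoff=23.8288 vs cont=27.8416 → 27.8416 [wait]  ⇒ S*(1)=66.9453
t_0: node(0,0) S=77.3800 payoff=35.8900 vs cont=37.0324 → 37.0324 [wait]  ⇒ S*(0)=-

price = 37.0324
boundary = - 66.9453 57.9177 66.9453 57.9177 66.9453 77.3800 66.9453 77.3800
tree:
37.0324
46.3247 27.8416
55.3523 36.5006 19.1797
63.1625 46.3247 26.7450 11.5367
69.9196 55.3523 35.9513 17.4939 5.4660
75.7654 63.1625 46.3247 25.6125 9.2467 1.5862
80.8229 69.9196 55.3523 35.8900 15.2227 3.1228 0.0000
85.1984 75.7654 63.1625 46.3247 24.0998 6.1479 0.0000 0.0000
88.9839 80.8229 69.9196 55.3523 35.8900 12.1036 0.0000 0.0000 0.0000
92.2589 85.1984 75.7654 63.1625 46.3247 23.8288 0.0000 0.0000 0.0000 0.0000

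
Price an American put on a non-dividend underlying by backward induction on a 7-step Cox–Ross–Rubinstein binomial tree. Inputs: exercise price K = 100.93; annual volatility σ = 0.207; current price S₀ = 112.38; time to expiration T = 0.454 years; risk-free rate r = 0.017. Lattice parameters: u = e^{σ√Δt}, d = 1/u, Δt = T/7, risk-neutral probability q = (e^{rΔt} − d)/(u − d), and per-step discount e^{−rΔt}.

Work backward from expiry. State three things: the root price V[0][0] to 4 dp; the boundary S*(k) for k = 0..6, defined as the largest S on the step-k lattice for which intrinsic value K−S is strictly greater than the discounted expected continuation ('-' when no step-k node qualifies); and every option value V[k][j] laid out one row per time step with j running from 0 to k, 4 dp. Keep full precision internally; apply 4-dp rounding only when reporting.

Δt=0.06486, u=1.05413, d=0.94865, q=0.49728, disc=e^(-rΔt)=0.99890
k=7 terminal: V=max(K-S,0) → 23.2290 14.5892 4.9888 0.0000 0.0000 0.0000 0.0000 0.0000
k=6: j=0 S=81.9070 intr=19.0230 cont=18.9117 V=19.0230[EX]; j=1 S=91.0145 intr=9.9155 cont=9.8043 V=9.9155[EX]; j=2 S=101.1346 intr=0.0000 cont=2.5052 V=2.5052[hold]; j=3 S=112.3800 intr=0.0000 cont=0.0000 V=0.0000[hold]; j=4 S=124.8758 intr=0.0000 cont=0.0000 V=0.0000[hold]; j=5 S=138.7610 intr=0.0000 cont=0.0000 V=0.0000[hold]; j=6 S=154.1902 intr=0.0000 cont=0.0000 V=0.0000[hold]  S*(6)=91.0145
k=5: j=0 S=86.3408 intr=14.5892 cont=14.4780 V=14.5892[EX]; j=1 S=95.9412 intr=4.9888 cont=6.2236 V=6.2236[hold]; j=2 S=106.6091 intr=0.0000 cont=1.2580 V=1.2580[hold]; j=3 S=118.4633 intr=0.0000 cont=0.0000 V=0.0000[hold]; j=4 S=131.6355 intr=0.0000 cont=0.0000 V=0.0000[hold]; j=5 S=146.2723 intr=0.0000 cont=0.0000 V=0.0000[hold]  S*(5)=86.3408
k=4: j=0 S=91.0145 intr=9.9155 cont=10.4177 V=10.4177[hold]; j=1 S=101.1346 intr=0.0000 cont=3.7502 V=3.7502[hold]; j=2 S=112.3800 intr=0.0000 cont=0.6317 V=0.6317[hold]; j=3 S=124.8758 intr=0.0000 cont=0.0000 V=0.0000[hold]; j=4 S=138.7610 intr=0.0000 cont=0.0000 V=0.0000[hold]  S*(4)=-
k=3: j=0 S=95.9412 intr=4.9888 cont=7.0942 V=7.0942[hold]; j=1 S=106.6091 intr=0.0000 cont=2.1970 V=2.1970[hold]; j=2 S=118.4633 intr=0.0000 cont=0.3172 V=0.3172[hold]; j=3 S=131.6355 intr=0.0000 cont=0.0000 V=0.0000[hold]  S*(3)=-
k=2: j=0 S=101.1346 intr=0.0000 cont=4.6538 V=4.6538[hold]; j=1 S=112.3800 intr=0.0000 cont=1.2608 V=1.2608[hold]; j=2 S=124.8758 intr=0.0000 cont=0.1593 V=0.1593[hold]  S*(2)=-
k=1: j=0 S=106.6091 intr=0.0000 cont=2.9633 V=2.9633[hold]; j=1 S=118.4633 intr=0.0000 cont=0.7123 V=0.7123[hold]  S*(1)=-
k=0: j=0 S=112.3800 intr=0.0000 cont=1.8419 V=1.8419[hold]  S*(0)=-

price = 1.8419
boundary = - - - - - 86.3408 91.0145
tree:
1.8419
2.9633 0.7123
4.6538 1.2608 0.1593
7.0942 2.1970 0.3172 0.0000
10.4177 3.7502 0.6317 0.0000 0.0000
14.5892 6.2236 1.2580 0.0000 0.0000 0.0000
19.0230 9.9155 2.5052 0.0000 0.0000 0.0000 0.0000
23.2290 14.5892 4.9888 0.0000 0.0000 0.0000 0.0000 0.0000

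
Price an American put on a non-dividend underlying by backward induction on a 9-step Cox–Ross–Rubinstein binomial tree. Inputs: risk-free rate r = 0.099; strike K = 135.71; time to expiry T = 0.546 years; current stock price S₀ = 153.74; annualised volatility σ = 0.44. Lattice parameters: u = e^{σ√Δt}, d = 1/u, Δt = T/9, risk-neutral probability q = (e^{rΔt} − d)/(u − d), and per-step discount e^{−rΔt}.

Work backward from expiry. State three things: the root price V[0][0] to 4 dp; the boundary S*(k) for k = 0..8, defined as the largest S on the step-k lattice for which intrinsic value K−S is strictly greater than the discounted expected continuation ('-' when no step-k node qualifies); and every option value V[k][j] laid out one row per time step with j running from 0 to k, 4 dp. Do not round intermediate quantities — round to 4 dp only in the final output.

Δt=0.06067, u=1.11447, d=0.89729, q=0.50067, disc=e^(-rΔt)=0.99401
k=9 terminal: V=max(K-S,0) → 77.7420 63.7119 46.2860 24.6424 0.0000 0.0000 0.0000 0.0000 0.0000 0.0000
k=8: j=0 S=64.6033 intr=71.1067 cont=70.2941 V=71.1067[EX]; j=1 S=80.2394 intr=55.4706 cont=54.6579 V=55.4706[EX]; j=2 S=99.6600 intr=36.0500 cont=35.2374 V=36.0500[EX]; j=3 S=123.7810 intr=11.9290 cont=12.2310 V=12.2310[hold]; j=4 S=153.7400 intr=0.0000 cont=0.0000 V=0.0000[hold]; j=5 S=190.9501 intr=0.0000 cont=0.0000 V=0.0000[hold]; j=6 S=237.1663 intr=0.0000 cont=0.0000 V=0.0000[hold]; j=7 S=294.5683 intr=0.0000 cont=0.0000 V=0.0000[hold]; j=8 S=365.8634 intr=0.0000 cont=0.0000 V=0.0000[hold]  S*(8)=99.6600
k=7: j=0 S=71.9981 intr=63.7119 cont=62.8992 V=63.7119[EX]; j=1 S=89.4240 intr=46.2860 cont=45.4733 V=46.2860[EX]; j=2 S=111.0676 intr=24.6424 cont=23.9801 V=24.6424[EX]; j=3 S=137.9496 intr=0.0000 cont=6.0707 V=6.0707[hold]; j=4 S=171.3379 intr=0.0000 cont=0.0000 V=0.0000[hold]; j=5 S=212.8073 intr=0.0000 cont=0.0000 V=0.0000[hold]; j=6 S=264.3136 intr=0.0000 cont=0.0000 V=0.0000[hold]; j=7 S=328.2861 intr=0.0000 cont=0.0000 V=0.0000[hold]  S*(7)=111.0676
k=6: j=0 S=80.2394 intr=55.4706 cont=54.6579 V=55.4706[EX]; j=1 S=99.6600 intr=36.0500 cont=35.2374 V=36.0500[EX]; j=2 S=123.7810 intr=11.9290 cont=15.2522 V=15.2522[hold]; j=3 S=153.7400 intr=0.0000 cont=3.0131 V=3.0131[hold]; j=4 S=190.9501 intr=0.0000 cont=0.0000 V=0.0000[hold]; j=5 S=237.1663 intr=0.0000 cont=0.0000 V=0.0000[hold]; j=6 S=294.5683 intr=0.0000 cont=0.0000 V=0.0000[hold]  S*(6)=99.6600
k=5: j=0 S=89.4240 intr=46.2860 cont=45.4733 V=46.2860[EX]; j=1 S=111.0676 intr=24.6424 cont=25.4836 V=25.4836[hold]; j=2 S=137.9496 intr=0.0000 cont=9.0698 V=9.0698[hold]; j=3 S=171.3379 intr=0.0000 cont=1.4955 V=1.4955[hold]; j=4 S=212.8073 intr=0.0000 cont=0.0000 V=0.0000[hold]; j=5 S=264.3136 intr=0.0000 cont=0.0000 V=0.0000[hold]  S*(5)=89.4240
k=4: j=0 S=99.6600 intr=36.0500 cont=35.6560 V=36.0500[EX]; j=1 S=123.7810 intr=11.9290 cont=17.1623 V=17.1623[hold]; j=2 S=153.7400 intr=0.0000 cont=5.2460 V=5.2460[hold]; j=3 S=190.9501 intr=0.0000 cont=0.7423 V=0.7423[hold]; j=4 S=237.1663 intr=0.0000 cont=0.0000 V=0.0000[hold]  S*(4)=99.6600
k=3: j=0 S=111.0676 intr=24.6424 cont=26.4342 V=26.4342[hold]; j=1 S=137.9496 intr=0.0000 cont=11.1291 V=11.1291[hold]; j=2 S=171.3379 intr=0.0000 cont=2.9732 V=2.9732[hold]; j=3 S=212.8073 intr=0.0000 cont=0.3684 V=0.3684[hold]  S*(3)=-
k=2: j=0 S=123.7810 intr=11.9290 cont=18.6590 V=18.6590[hold]; j=1 S=153.7400 intr=0.0000 cont=7.0035 V=7.0035[hold]; j=2 S=190.9501 intr=0.0000 cont=1.6591 V=1.6591[hold]  S*(2)=-
k=1: j=0 S=137.9496 intr=0.0000 cont=12.7466 V=12.7466[hold]; j=1 S=171.3379 intr=0.0000 cont=4.3018 V=4.3018[hold]  S*(1)=-
k=0: j=0 S=153.7400 intr=0.0000 cont=8.4675 V=8.4675[hold]  S*(0)=-

price = 8.4675
boundary = - - - - 99.6600 89.4240 99.6600 111.0676 99.6600
tree:
8.4675
12.7466 4.3018
18.6590 7.0035 1.6591
26.4342 11.1291 2.9732 0.3684
36.0500 17.1623 5.2460 0.7423 0.0000
46.2860 25.4836 9.0698 1.4955 0.0000 0.0000
55.4706 36.0500 15.2522 3.0131 0.0000 0.0000 0.0000
63.7119 46.2860 24.6424 6.0707 0.0000 0.0000 0.0000 0.0000
71.1067 55.4706 36.0500 12.2310 0.0000 0.0000 0.0000 0.0000 0.0000
77.7420 63.7119 46.2860 24.6424 0.0000 0.0000 0.0000 0.0000 0.0000 0.0000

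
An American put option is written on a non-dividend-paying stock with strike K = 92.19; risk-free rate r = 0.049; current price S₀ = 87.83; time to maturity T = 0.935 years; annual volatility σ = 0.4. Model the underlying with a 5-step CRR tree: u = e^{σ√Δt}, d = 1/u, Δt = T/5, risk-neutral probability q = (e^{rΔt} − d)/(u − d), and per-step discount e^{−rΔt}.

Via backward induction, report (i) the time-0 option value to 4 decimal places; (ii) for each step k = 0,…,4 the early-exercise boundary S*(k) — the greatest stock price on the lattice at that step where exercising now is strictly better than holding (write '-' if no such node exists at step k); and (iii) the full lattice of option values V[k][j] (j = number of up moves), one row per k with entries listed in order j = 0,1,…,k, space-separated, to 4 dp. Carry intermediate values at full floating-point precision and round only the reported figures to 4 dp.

price = 14.5541
boundary = - - 62.1441 52.2731 62.1441
tree:
14.5541
21.3550 7.5615
30.0459 12.4716 2.4569
39.9169 19.8716 4.7991 0.0000
48.2200 30.0459 9.3742 0.0000 0.0000
55.2042 39.9169 18.3110 0.0000 0.0000 0.0000

Δt=0.18700  u=1.18884  d=0.84116  q=0.48334  discount=0.99088
step 5 (expiry): payoffs max(K−S,0) = 55.2042 39.9169 18.3110 0.0000 0.0000 0.0000
step 4: (k=4,j=0): S=43.9700, (K−S)⁺=48.2200, hold=47.3791 ⇒ V=48.2200 exercise | (k=4,j=1): S=62.1441, (K−S)⁺=30.0459, hold=29.2051 ⇒ V=30.0459 exercise | (k=4,j=2): S=87.8300, (K−S)⁺=4.3600, hold=9.3742 ⇒ V=9.3742 continue | (k=4,j=3): S=124.1327, (K−S)⁺=0.0000, hold=0.0000 ⇒ V=0.0000 continue | (k=4,j=4): S=175.4403, (K−S)⁺=0.0000, hold=0.0000 ⇒ V=0.0000 continue  boundary S*=62.1441
step 3: (k=3,j=0): S=52.2731, (K−S)⁺=39.9169, hold=39.0761 ⇒ V=39.9169 exercise | (k=3,j=1): S=73.8790, (K−S)⁺=18.3110, hold=19.8716 ⇒ V=19.8716 continue | (k=3,j=2): S=104.4154, (K−S)⁺=0.0000, hold=4.7991 ⇒ V=4.7991 continue | (k=3,j=3): S=147.5733, (K−S)⁺=0.0000, hold=0.0000 ⇒ V=0.0000 continue  boundary S*=52.2731
step 2: (k=2,j=0): S=62.1441, (K−S)⁺=30.0459, hold=29.9525 ⇒ V=30.0459 exercise | (k=2,j=1): S=87.8300, (K−S)⁺=4.3600, hold=12.4716 ⇒ V=12.4716 continue | (k=2,j=2): S=124.1327, (K−S)⁺=0.0000, hold=2.4569 ⇒ V=2.4569 continue  boundary S*=62.1441
step 1: (k=1,j=0): S=73.8790, (K−S)⁺=18.3110, hold=21.3550 ⇒ V=21.3550 continue | (k=1,j=1): S=104.4154, (K−S)⁺=0.0000, hold=7.5615 ⇒ V=7.5615 continue  boundary S*=-
step 0: (k=0,j=0): S=87.8300, (K−S)⁺=4.3600, hold=14.5541 ⇒ V=14.5541 continue  boundary S*=-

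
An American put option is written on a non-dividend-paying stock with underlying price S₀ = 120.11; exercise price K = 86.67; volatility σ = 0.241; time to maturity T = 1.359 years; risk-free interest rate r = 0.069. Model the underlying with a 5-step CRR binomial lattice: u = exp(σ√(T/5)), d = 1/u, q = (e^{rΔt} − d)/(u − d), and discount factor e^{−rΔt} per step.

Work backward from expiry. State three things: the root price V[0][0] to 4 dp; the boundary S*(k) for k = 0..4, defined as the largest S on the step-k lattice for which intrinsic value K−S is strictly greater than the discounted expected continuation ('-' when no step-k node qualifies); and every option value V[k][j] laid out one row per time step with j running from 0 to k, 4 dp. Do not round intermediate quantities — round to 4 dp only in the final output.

price = 0.9301
boundary = - - - - 72.6630
tree:
0.9301
1.8723 0.1720
3.7238 0.3841 0.0000
7.2942 0.8579 0.0000 0.0000
14.0070 1.9160 0.0000 0.0000 0.0000
22.5864 4.2790 0.0000 0.0000 0.0000 0.0000

Δt=0.27180, u=1.13388, d=0.88193, q=0.54377, disc=e^(-rΔt)=0.98142
k=5 terminal: V=max(K-S,0) → 22.5864 4.2790 0.0000 0.0000 0.0000 0.0000
k=4: j=0 S=72.6630 intr=14.0070 cont=12.3967 V=14.0070[EX]; j=1 S=93.4214 intr=0.0000 cont=1.9160 V=1.9160[hold]; j=2 S=120.1100 intr=0.0000 cont=0.0000 V=0.0000[hold]; j=3 S=154.4231 intr=0.0000 cont=0.0000 V=0.0000[hold]; j=4 S=198.5387 intr=0.0000 cont=0.0000 V=0.0000[hold]  S*(4)=72.6630
k=3: j=0 S=82.3910 intr=4.2790 cont=7.2942 V=7.2942[hold]; j=1 S=105.9285 intr=0.0000 cont=0.8579 V=0.8579[hold]; j=2 S=136.1901 intr=0.0000 cont=0.0000 V=0.0000[hold]; j=3 S=175.0970 intr=0.0000 cont=0.0000 V=0.0000[hold]  S*(3)=-
k=2: j=0 S=93.4214 intr=0.0000 cont=3.7238 V=3.7238[hold]; j=1 S=120.1100 intr=0.0000 cont=0.3841 V=0.3841[hold]; j=2 S=154.4231 intr=0.0000 cont=0.0000 V=0.0000[hold]  S*(2)=-
k=1: j=0 S=105.9285 intr=0.0000 cont=1.8723 V=1.8723[hold]; j=1 S=136.1901 intr=0.0000 cont=0.1720 V=0.1720[hold]  S*(1)=-
k=0: j=0 S=120.1100 intr=0.0000 cont=0.9301 V=0.9301[hold]  S*(0)=-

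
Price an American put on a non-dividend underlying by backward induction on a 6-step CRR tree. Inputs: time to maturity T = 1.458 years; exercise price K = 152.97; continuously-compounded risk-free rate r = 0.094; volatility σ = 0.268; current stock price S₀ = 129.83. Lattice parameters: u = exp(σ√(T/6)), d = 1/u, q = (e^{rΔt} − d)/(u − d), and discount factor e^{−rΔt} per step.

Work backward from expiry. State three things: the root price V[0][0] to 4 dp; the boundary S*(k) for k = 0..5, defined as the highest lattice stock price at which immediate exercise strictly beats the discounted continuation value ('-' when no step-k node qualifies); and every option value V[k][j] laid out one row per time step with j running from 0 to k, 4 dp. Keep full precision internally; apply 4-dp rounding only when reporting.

price = 24.6066
boundary = - 113.7628 99.6839 113.7628 129.8300 113.7628
tree:
24.6066
39.2072 13.8882
53.2861 23.8342 6.4670
65.6225 39.2072 12.4624 1.9142
76.4323 53.2861 23.1400 4.3932 0.0000
85.9043 65.6225 39.2072 10.0826 0.0000 0.0000
94.2041 76.4323 53.2861 23.1400 0.0000 0.0000 0.0000

params: Δt=0.24300 u=1.14123 d=0.87624 q=0.55421 e^(-rΔt)=0.97742
t_6 payoffs: 94.2041 76.4323 53.2861 23.1400 0.0000 0.0000 0.0000
t_5: node(5,0) S=67.0657 payoff=85.9043 vs cont=82.4498 → 85.9043 [stop]  node(5,1) S=87.3475 payoff=65.6225 vs cont=62.1680 → 65.6225 [stop]  node(5,2) S=113.7628 payoff=39.2072 vs cont=35.7527 → 39.2072 [stop]  node(5,3) S=148.1665 payoff=4.8035 vs cont=10.0826 → 10.0826 [wait]  node(5,4) S=192.9745 payoff=0.0000 vs cont=0.0000 → 0.0000 [wait]  node(5,5) S=251.3331 payoff=0.0000 vs cont=0.0000 → 0.0000 [wait]  ⇒ S*(5)=113.7628
t_4: node(4,0) S=76.5377 payoff=76.4323 vs cont=72.9778 → 76.4323 [stop]  node(4,1) S=99.6839 payoff=53.2861 vs cont=49.8315 → 53.2861 [stop]  node(4,2) S=129.8300 payoff=23.1400 vs cont=22.5451 → 23.1400 [stop]  node(4,3) S=169.0927 payoff=0.0000 vs cont=4.3932 → 4.3932 [wait]  node(4,4) S=220.2292 payoff=0.0000 vs cont=0.0000 → 0.0000 [wait]  ⇒ S*(4)=129.8300
t_3: node(3,0) S=87.3475 payoff=65.6225 vs cont=62.1680 → 65.6225 [stop]  node(3,1) S=113.7628 payoff=39.2072 vs cont=35.7527 → 39.2072 [stop]  node(3,2) S=148.1665 payoff=4.8035 vs cont=12.4624 → 12.4624 [wait]  node(3,3) S=192.9745 payoff=0.0000 vs cont=1.9142 → 1.9142 [wait]  ⇒ S*(3)=113.7628
t_2: node(2,0) S=99.6839 payoff=53.2861 vs cont=49.8315 → 53.2861 [stop]  node(2,1) S=129.8300 payoff=23.1400 vs cont=23.8342 → 23.8342 [wait]  node(2,2) S=169.0927 payoff=0.0000 vs cont=6.4670 → 6.4670 [wait]  ⇒ S*(2)=99.6839
t_1: node(1,0) S=113.7628 payoff=39.2072 vs cont=36.1288 → 39.2072 [stop]  node(1,1) S=148.1665 payoff=4.8035 vs cont=13.8882 → 13.8882 [wait]  ⇒ S*(1)=113.7628
t_0: node(0,0) S=129.8300 payoff=23.1400 vs cont=24.6066 → 24.6066 [wait]  ⇒ S*(0)=-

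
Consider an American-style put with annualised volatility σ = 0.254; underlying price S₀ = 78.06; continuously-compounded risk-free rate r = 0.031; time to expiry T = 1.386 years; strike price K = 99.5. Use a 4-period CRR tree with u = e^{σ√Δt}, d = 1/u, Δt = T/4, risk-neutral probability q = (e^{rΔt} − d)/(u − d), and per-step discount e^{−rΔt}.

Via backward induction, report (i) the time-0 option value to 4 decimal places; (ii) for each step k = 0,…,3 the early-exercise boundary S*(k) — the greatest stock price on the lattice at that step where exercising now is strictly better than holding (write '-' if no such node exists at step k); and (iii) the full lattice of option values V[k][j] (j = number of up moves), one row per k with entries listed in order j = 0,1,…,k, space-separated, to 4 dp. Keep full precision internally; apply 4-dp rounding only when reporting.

params: Δt=0.34650 u=1.16127 d=0.86113 q=0.49867 e^(-rΔt)=0.98932
t_4 payoffs: 56.5766 41.6156 21.4400 0.0000 0.0000
t_3: node(3,0) S=49.8457 payoff=49.6543 vs cont=48.5912 → 49.6543 [stop]  node(3,1) S=67.2194 payoff=32.2806 vs cont=31.2175 → 32.2806 [stop]  node(3,2) S=90.6488 payoff=8.8512 vs cont=10.6337 → 10.6337 [wait]  node(3,3) S=122.2445 payoff=0.0000 vs cont=0.0000 → 0.0000 [wait]  ⇒ S*(3)=67.2194
t_2: node(2,0) S=57.8844 payoff=41.6156 vs cont=40.5526 → 41.6156 [stop]  node(2,1) S=78.0600 payoff=21.4400 vs cont=21.2563 → 21.4400 [stop]  node(2,2) S=105.2679 payoff=0.0000 vs cont=5.2740 → 5.2740 [wait]  ⇒ S*(2)=78.0600
t_1: node(1,0) S=67.2194 payoff=32.2806 vs cont=31.2175 → 32.2806 [stop]  node(1,1) S=90.6488 payoff=8.8512 vs cont=13.2355 → 13.2355 [wait]  ⇒ S*(1)=67.2194
t_0: node(0,0) S=78.0600 payoff=21.4400 vs cont=22.5399 → 22.5399 [wait]  ⇒ S*(0)=-

price = 22.5399
boundary = - 67.2194 78.0600 67.2194
tree:
22.5399
32.2806 13.2355
41.6156 21.4400 5.2740
49.6543 32.2806 10.6337 0.0000
56.5766 41.6156 21.4400 0.0000 0.0000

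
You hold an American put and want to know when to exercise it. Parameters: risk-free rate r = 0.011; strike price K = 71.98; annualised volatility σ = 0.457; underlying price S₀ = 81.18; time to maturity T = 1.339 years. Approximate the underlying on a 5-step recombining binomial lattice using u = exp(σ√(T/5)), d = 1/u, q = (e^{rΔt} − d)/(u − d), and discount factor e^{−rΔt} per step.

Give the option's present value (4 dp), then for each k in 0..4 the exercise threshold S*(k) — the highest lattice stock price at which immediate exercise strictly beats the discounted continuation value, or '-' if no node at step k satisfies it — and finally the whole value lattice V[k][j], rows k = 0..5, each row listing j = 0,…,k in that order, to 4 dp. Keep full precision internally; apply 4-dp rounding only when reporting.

price = 11.7294
boundary = - - - 39.9323 50.5862
tree:
11.7294
16.9572 5.3478
23.7834 8.6353 1.3214
32.0477 13.7299 2.3980 0.0000
40.4579 21.3938 4.3518 0.0000 0.0000
47.0967 32.0477 7.8973 0.0000 0.0000 0.0000

params: Δt=0.26780 u=1.26680 d=0.78939 q=0.44733 e^(-rΔt)=0.99706
t_5 payoffs: 47.0967 32.0477 7.8973 0.0000 0.0000 0.0000
t_4: node(4,0) S=31.5221 payoff=40.4579 vs cont=40.2461 → 40.4579 [stop]  node(4,1) S=50.5862 payoff=21.3938 vs cont=21.1820 → 21.3938 [stop]  node(4,2) S=81.1800 payoff=0.0000 vs cont=4.3518 → 4.3518 [wait]  node(4,3) S=130.2764 payoff=0.0000 vs cont=0.0000 → 0.0000 [wait]  node(4,4) S=209.0656 payoff=0.0000 vs cont=0.0000 → 0.0000 [wait]  ⇒ S*(4)=50.5862
t_3: node(3,0) S=39.9323 payoff=32.0477 vs cont=31.8360 → 32.0477 [stop]  node(3,1) S=64.0827 payoff=7.8973 vs cont=13.7299 → 13.7299 [wait]  node(3,2) S=102.8389 payoff=0.0000 vs cont=2.3980 → 2.3980 [wait]  node(3,3) S=165.0343 payoff=0.0000 vs cont=0.0000 → 0.0000 [wait]  ⇒ S*(3)=39.9323
t_2: node(2,0) S=50.5862 payoff=21.3938 vs cont=23.7834 → 23.7834 [wait]  node(2,1) S=81.1800 payoff=0.0000 vs cont=8.6353 → 8.6353 [wait]  node(2,2) S=130.2764 payoff=0.0000 vs cont=1.3214 → 1.3214 [wait]  ⇒ S*(2)=-
t_1: node(1,0) S=64.0827 payoff=7.8973 vs cont=16.9572 → 16.9572 [wait]  node(1,1) S=102.8389 payoff=0.0000 vs cont=5.3478 → 5.3478 [wait]  ⇒ S*(1)=-
t_0: node(0,0) S=81.1800 payoff=0.0000 vs cont=11.7294 → 11.7294 [wait]  ⇒ S*(0)=-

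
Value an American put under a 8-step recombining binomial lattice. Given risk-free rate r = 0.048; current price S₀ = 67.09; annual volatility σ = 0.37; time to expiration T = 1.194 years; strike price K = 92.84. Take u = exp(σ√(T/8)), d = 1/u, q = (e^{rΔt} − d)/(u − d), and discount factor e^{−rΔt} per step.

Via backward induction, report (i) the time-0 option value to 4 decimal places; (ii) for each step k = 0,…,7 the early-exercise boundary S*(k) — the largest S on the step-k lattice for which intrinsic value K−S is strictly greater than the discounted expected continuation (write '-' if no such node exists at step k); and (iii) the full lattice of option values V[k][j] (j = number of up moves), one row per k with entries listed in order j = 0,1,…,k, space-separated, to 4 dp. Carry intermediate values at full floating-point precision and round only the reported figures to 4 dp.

price = 27.1594
boundary = - 58.1539 50.4081 58.1539 50.4081 58.1539 67.0900 77.3992
tree:
27.1594
34.6861 19.7054
42.4319 26.6104 12.7905
49.1460 34.6861 18.5755 6.9426
54.9659 42.4319 25.9822 11.1205 2.6857
60.0105 49.1460 34.6861 17.2825 4.8545 0.4622
64.3833 54.9659 42.4319 25.7500 8.7018 0.9117 0.0000
68.1736 60.0105 49.1460 34.6861 15.4408 1.7984 0.0000 0.0000
71.4590 64.3833 54.9659 42.4319 25.7500 3.5474 0.0000 0.0000 0.0000

Δt=0.14925  u=1.15366  d=0.86680  q=0.48939  discount=0.99286
step 8 (expiry): payoffs max(K−S,0) = 71.4590 64.3833 54.9659 42.4319 25.7500 3.5474 0.0000 0.0000 0.0000
step 7: (k=7,j=0): S=24.6664, (K−S)⁺=68.1736, hold=67.5108 ⇒ V=68.1736 exercise | (k=7,j=1): S=32.8295, (K−S)⁺=60.0105, hold=59.3478 ⇒ V=60.0105 exercise | (k=7,j=2): S=43.6940, (K−S)⁺=49.1460, hold=48.4833 ⇒ V=49.1460 exercise | (k=7,j=3): S=58.1539, (K−S)⁺=34.6861, hold=34.0233 ⇒ V=34.6861 exercise | (k=7,j=4): S=77.3992, (K−S)⁺=15.4408, hold=14.7781 ⇒ V=15.4408 exercise | (k=7,j=5): S=103.0135, (K−S)⁺=0.0000, hold=1.7984 ⇒ V=1.7984 continue | (k=7,j=6): S=137.1045, (K−S)⁺=0.0000, hold=0.0000 ⇒ V=0.0000 continue | (k=7,j=7): S=182.4775, (K−S)⁺=0.0000, hold=0.0000 ⇒ V=0.0000 continue  boundary S*=77.3992
step 6: (k=6,j=0): S=28.4567, (K−S)⁺=64.3833, hold=63.7205 ⇒ V=64.3833 exercise | (k=6,j=1): S=37.8741, (K−S)⁺=54.9659, hold=54.3031 ⇒ V=54.9659 exercise | (k=6,j=2): S=50.4081, (K−S)⁺=42.4319, hold=41.7692 ⇒ V=42.4319 exercise | (k=6,j=3): S=67.0900, (K−S)⁺=25.7500, hold=25.0873 ⇒ V=25.7500 exercise | (k=6,j=4): S=89.2926, (K−S)⁺=3.5474, hold=8.7018 ⇒ V=8.7018 continue | (k=6,j=5): S=118.8428, (K−S)⁺=0.0000, hold=0.9117 ⇒ V=0.9117 continue | (k=6,j=6): S=158.1723, (K−S)⁺=0.0000, hold=0.0000 ⇒ V=0.0000 continue  boundary S*=67.0900
step 5: (k=5,j=0): S=32.8295, (K−S)⁺=60.0105, hold=59.3478 ⇒ V=60.0105 exercise | (k=5,j=1): S=43.6940, (K−S)⁺=49.1460, hold=48.4833 ⇒ V=49.1460 exercise | (k=5,j=2): S=58.1539, (K−S)⁺=34.6861, hold=34.0233 ⇒ V=34.6861 exercise | (k=5,j=3): S=77.3992, (K−S)⁺=15.4408, hold=17.2825 ⇒ V=17.2825 continue | (k=5,j=4): S=103.0135, (K−S)⁺=0.0000, hold=4.8545 ⇒ V=4.8545 continue | (k=5,j=5): S=137.1045, (K−S)⁺=0.0000, hold=0.4622 ⇒ V=0.4622 continue  boundary S*=58.1539
step 4: (k=4,j=0): S=37.8741, (K−S)⁺=54.9659, hold=54.3031 ⇒ V=54.9659 exercise | (k=4,j=1): S=50.4081, (K−S)⁺=42.4319, hold=41.7692 ⇒ V=42.4319 exercise | (k=4,j=2): S=67.0900, (K−S)⁺=25.7500, hold=25.9822 ⇒ V=25.9822 continue | (k=4,j=3): S=89.2926, (K−S)⁺=3.5474, hold=11.1205 ⇒ V=11.1205 continue | (k=4,j=4): S=118.8428, (K−S)⁺=0.0000, hold=2.6857 ⇒ V=2.6857 continue  boundary S*=50.4081
step 3: (k=3,j=0): S=43.6940, (K−S)⁺=49.1460, hold=48.4833 ⇒ V=49.1460 exercise | (k=3,j=1): S=58.1539, (K−S)⁺=34.6861, hold=34.1362 ⇒ V=34.6861 exercise | (k=3,j=2): S=77.3992, (K−S)⁺=15.4408, hold=18.5755 ⇒ V=18.5755 continue | (k=3,j=3): S=103.0135, (K−S)⁺=0.0000, hold=6.9426 ⇒ V=6.9426 continue  boundary S*=58.1539
step 2: (k=2,j=0): S=50.4081, (K−S)⁺=42.4319, hold=41.7692 ⇒ V=42.4319 exercise | (k=2,j=1): S=67.0900, (K−S)⁺=25.7500, hold=26.6104 ⇒ V=26.6104 continue | (k=2,j=2): S=89.2926, (K−S)⁺=3.5474, hold=12.7905 ⇒ V=12.7905 continue  boundary S*=50.4081
step 1: (k=1,j=0): S=58.1539, (K−S)⁺=34.6861, hold=34.4414 ⇒ V=34.6861 exercise | (k=1,j=1): S=77.3992, (K−S)⁺=15.4408, hold=19.7054 ⇒ V=19.7054 continue  boundary S*=58.1539
step 0: (k=0,j=0): S=67.0900, (K−S)⁺=25.7500, hold=27.1594 ⇒ V=27.1594 continue  boundary S*=-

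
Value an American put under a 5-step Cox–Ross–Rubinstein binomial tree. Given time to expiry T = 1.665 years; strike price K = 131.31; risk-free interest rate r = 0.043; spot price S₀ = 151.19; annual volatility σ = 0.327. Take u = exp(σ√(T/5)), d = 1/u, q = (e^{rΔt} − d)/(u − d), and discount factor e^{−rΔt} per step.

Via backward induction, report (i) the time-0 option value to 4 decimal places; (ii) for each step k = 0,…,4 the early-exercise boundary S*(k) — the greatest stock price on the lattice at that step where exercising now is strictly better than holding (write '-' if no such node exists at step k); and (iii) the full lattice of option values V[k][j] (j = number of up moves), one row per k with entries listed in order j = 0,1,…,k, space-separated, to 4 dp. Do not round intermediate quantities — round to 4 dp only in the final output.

params: Δt=0.33300 u=1.20768 d=0.82804 q=0.49095 e^(-rΔt)=0.98578
t_5 payoffs: 72.4571 45.4739 6.1193 0.0000 0.0000 0.0000
t_4: node(4,0) S=71.0754 payoff=60.2346 vs cont=58.3678 → 60.2346 [stop]  node(4,1) S=103.6624 payoff=27.6476 vs cont=25.7808 → 27.6476 [stop]  node(4,2) S=151.1900 payoff=0.0000 vs cont=3.0707 → 3.0707 [wait]  node(4,3) S=220.5083 payoff=0.0000 vs cont=0.0000 → 0.0000 [wait]  node(4,4) S=321.6081 payoff=0.0000 vs cont=0.0000 → 0.0000 [wait]  ⇒ S*(4)=103.6624
t_3: node(3,0) S=85.8361 payoff=45.4739 vs cont=43.6070 → 45.4739 [stop]  node(3,1) S=125.1907 payoff=6.1193 vs cont=15.3600 → 15.3600 [wait]  node(3,2) S=182.5888 payoff=0.0000 vs cont=1.5409 → 1.5409 [wait]  node(3,3) S=266.3030 payoff=0.0000 vs cont=0.0000 → 0.0000 [wait]  ⇒ S*(3)=85.8361
t_2: node(2,0) S=103.6624 payoff=27.6476 vs cont=30.2531 → 30.2531 [wait]  node(2,1) S=151.1900 payoff=0.0000 vs cont=8.4536 → 8.4536 [wait]  node(2,2) S=220.5083 payoff=0.0000 vs cont=0.7732 → 0.7732 [wait]  ⇒ S*(2)=-
t_1: node(1,0) S=125.1907 payoff=6.1193 vs cont=19.2726 → 19.2726 [wait]  node(1,1) S=182.5888 payoff=0.0000 vs cont=4.6163 → 4.6163 [wait]  ⇒ S*(1)=-
t_0: node(0,0) S=151.1900 payoff=0.0000 vs cont=11.9053 → 11.9053 [wait]  ⇒ S*(0)=-

price = 11.9053
boundary = - - - 85.8361 103.6624
tree:
11.9053
19.2726 4.6163
30.2531 8.4536 0.7732
45.4739 15.3600 1.5409 0.0000
60.2346 27.6476 3.0707 0.0000 0.0000
72.4571 45.4739 6.1193 0.0000 0.0000 0.0000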